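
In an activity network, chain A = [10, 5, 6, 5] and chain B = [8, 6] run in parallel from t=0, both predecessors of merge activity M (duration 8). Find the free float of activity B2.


ES(B2) = sum of predecessors on chain B = 8
EF(B2) = ES + duration = 8 + 6 = 14
Successor of B2 is M. ES(M) = max(sum(A), sum(B)) = max(26, 14) = 26
Free float = ES(successor) - EF(current) = 26 - 14 = 12

12


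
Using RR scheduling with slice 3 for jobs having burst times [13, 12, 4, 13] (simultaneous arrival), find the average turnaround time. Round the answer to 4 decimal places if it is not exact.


Time quantum = 3
Execution trace:
  J1 runs 3 units, time = 3
  J2 runs 3 units, time = 6
  J3 runs 3 units, time = 9
  J4 runs 3 units, time = 12
  J1 runs 3 units, time = 15
  J2 runs 3 units, time = 18
  J3 runs 1 units, time = 19
  J4 runs 3 units, time = 22
  J1 runs 3 units, time = 25
  J2 runs 3 units, time = 28
  J4 runs 3 units, time = 31
  J1 runs 3 units, time = 34
  J2 runs 3 units, time = 37
  J4 runs 3 units, time = 40
  J1 runs 1 units, time = 41
  J4 runs 1 units, time = 42
Finish times: [41, 37, 19, 42]
Average turnaround = 139/4 = 34.75

34.75


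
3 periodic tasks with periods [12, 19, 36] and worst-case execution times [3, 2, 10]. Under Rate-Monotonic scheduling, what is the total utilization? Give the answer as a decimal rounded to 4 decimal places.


Compute individual utilizations (exact fractions):
  Task 1: C/T = 3/12 = 1/4 (approx. 0.25)
  Task 2: C/T = 2/19 (approx. 0.1053)
  Task 3: C/T = 10/36 = 5/18 (approx. 0.2778)
Total utilization U = 1/4 + 2/19 + 5/18 = 433/684
Rounded to 4 decimal places: U = 0.6330
RM (Liu & Layland) bound for 3 tasks = 0.779763; compare with U = 433/684 (approx. 0.633041)
U <= bound, so schedulable by RM sufficient condition.

0.6330


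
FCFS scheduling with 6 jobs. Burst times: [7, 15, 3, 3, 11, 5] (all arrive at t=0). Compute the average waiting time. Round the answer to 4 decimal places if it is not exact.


FCFS order (as given): [7, 15, 3, 3, 11, 5]
Waiting times:
  Job 1: wait = 0
  Job 2: wait = 7
  Job 3: wait = 22
  Job 4: wait = 25
  Job 5: wait = 28
  Job 6: wait = 39
Sum of waiting times = 121
Average waiting time = 121/6 = 20.1667

20.1667


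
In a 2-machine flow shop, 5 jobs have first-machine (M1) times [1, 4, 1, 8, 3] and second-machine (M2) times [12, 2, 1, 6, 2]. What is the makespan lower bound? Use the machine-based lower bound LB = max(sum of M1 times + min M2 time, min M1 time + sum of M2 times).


LB1 = sum(M1 times) + min(M2 times) = 17 + 1 = 18
LB2 = min(M1 times) + sum(M2 times) = 1 + 23 = 24
Lower bound = max(LB1, LB2) = max(18, 24) = 24

24


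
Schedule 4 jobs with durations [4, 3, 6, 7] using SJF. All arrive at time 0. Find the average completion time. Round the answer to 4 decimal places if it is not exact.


SJF order (ascending): [3, 4, 6, 7]
Completion times:
  Job 1: burst=3, C=3
  Job 2: burst=4, C=7
  Job 3: burst=6, C=13
  Job 4: burst=7, C=20
Average completion = 43/4 = 10.75

10.75


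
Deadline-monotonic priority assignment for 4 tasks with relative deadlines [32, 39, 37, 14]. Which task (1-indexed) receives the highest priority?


Sort tasks by relative deadline (ascending):
  Task 4: deadline = 14
  Task 1: deadline = 32
  Task 3: deadline = 37
  Task 2: deadline = 39
Priority order (highest first): [4, 1, 3, 2]
Highest priority task = 4

4


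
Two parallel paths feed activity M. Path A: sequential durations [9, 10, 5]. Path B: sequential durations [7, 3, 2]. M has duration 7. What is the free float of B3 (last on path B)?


ES(B3) = sum of predecessors on chain B = 10
EF(B3) = ES + duration = 10 + 2 = 12
Successor of B3 is M. ES(M) = max(sum(A), sum(B)) = max(24, 12) = 24
Free float = ES(successor) - EF(current) = 24 - 12 = 12

12


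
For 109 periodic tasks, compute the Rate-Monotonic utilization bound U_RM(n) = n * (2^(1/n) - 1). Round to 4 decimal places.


Compute 2^(1/109) = 1.0063794108
Subtract 1: 1.0063794108 - 1 = 0.0063794108
Multiply by n: 109 * 0.0063794108 = 0.6953557772
Round to 4 dp: 0.6954

0.6954


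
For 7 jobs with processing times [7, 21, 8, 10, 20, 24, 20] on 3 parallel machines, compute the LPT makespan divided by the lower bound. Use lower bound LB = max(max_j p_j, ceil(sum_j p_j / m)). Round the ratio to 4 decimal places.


LPT order: [24, 21, 20, 20, 10, 8, 7]
Machine loads after assignment: [32, 38, 40]
LPT makespan = 40
Lower bound = max(max_job, ceil(total/3)) = max(24, 37) = 37
Ratio = 40 / 37 = 1.0811

1.0811


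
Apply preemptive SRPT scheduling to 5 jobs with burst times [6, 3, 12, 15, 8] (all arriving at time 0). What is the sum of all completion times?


Since all jobs arrive at t=0, SRPT equals SPT ordering.
SPT order: [3, 6, 8, 12, 15]
Completion times:
  Job 1: p=3, C=3
  Job 2: p=6, C=9
  Job 3: p=8, C=17
  Job 4: p=12, C=29
  Job 5: p=15, C=44
Total completion time = 3 + 9 + 17 + 29 + 44 = 102

102


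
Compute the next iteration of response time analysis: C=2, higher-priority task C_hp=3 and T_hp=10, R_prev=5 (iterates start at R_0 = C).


R_next = C + ceil(R_prev / T_hp) * C_hp
ceil(5 / 10) = ceil(0.5) = 1
Interference = 1 * 3 = 3
R_next = 2 + 3 = 5
R_next = R_prev, so the iteration has converged (response time = 5).

5


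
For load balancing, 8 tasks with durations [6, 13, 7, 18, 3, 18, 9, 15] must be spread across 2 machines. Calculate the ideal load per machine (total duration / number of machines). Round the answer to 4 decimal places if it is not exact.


Total processing time = 6 + 13 + 7 + 18 + 3 + 18 + 9 + 15 = 89
Number of machines = 2
Ideal balanced load = 89 / 2 = 44.5

44.5


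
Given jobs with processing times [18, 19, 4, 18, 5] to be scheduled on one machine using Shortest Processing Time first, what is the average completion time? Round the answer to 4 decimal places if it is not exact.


Sort jobs by processing time (SPT order): [4, 5, 18, 18, 19]
Compute completion times sequentially:
  Job 1: processing = 4, completes at 4
  Job 2: processing = 5, completes at 9
  Job 3: processing = 18, completes at 27
  Job 4: processing = 18, completes at 45
  Job 5: processing = 19, completes at 64
Sum of completion times = 149
Average completion time = 149/5 = 29.8

29.8


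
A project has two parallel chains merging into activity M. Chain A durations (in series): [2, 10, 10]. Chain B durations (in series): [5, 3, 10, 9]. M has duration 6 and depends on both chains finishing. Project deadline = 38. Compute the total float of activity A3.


Forward pass: ES(A3) = sum of predecessors on chain A = 12
EF = ES + duration = 12 + 10 = 22
Backward pass: LF(M) = deadline = 38; LS(M) = 38 - 6 = 32
LF(A3) = LS(M) - sum(successors on chain A) = 32 - 0 = 32
LS = LF - duration = 32 - 10 = 22
Total float = LS - ES = 22 - 12 = 10

10


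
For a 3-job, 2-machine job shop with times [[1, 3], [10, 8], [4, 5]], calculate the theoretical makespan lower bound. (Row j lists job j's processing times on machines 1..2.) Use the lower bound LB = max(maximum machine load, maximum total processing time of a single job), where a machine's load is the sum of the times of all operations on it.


Machine loads:
  Machine 1: 1 + 10 + 4 = 15
  Machine 2: 3 + 8 + 5 = 16
Max machine load = 16
Job totals:
  Job 1: 4
  Job 2: 18
  Job 3: 9
Max job total = 18
Lower bound = max(16, 18) = 18

18


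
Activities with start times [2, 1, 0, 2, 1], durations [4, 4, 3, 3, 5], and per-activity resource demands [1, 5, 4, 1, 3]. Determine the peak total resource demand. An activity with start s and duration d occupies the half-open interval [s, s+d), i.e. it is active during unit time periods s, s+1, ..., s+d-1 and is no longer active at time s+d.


Each activity i is active on [start_i, start_i + duration_i).
Compute total resource usage per time slot:
  t=0: active resources = [4], total = 4
  t=1: active resources = [5, 4, 3], total = 12
  t=2: active resources = [1, 5, 4, 1, 3], total = 14
  t=3: active resources = [1, 5, 1, 3], total = 10
  t=4: active resources = [1, 5, 1, 3], total = 10
  t=5: active resources = [1, 3], total = 4
Peak resource demand = 14

14


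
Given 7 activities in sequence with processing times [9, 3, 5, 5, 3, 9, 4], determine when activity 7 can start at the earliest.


Activity 7 starts after activities 1 through 6 complete.
Predecessor durations: [9, 3, 5, 5, 3, 9]
ES = 9 + 3 + 5 + 5 + 3 + 9 = 34

34


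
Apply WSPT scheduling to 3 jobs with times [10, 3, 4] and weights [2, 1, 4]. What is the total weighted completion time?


Compute p/w ratios and sort ascending (WSPT): [(4, 4), (3, 1), (10, 2)]
Compute weighted completion times:
  Job (p=4,w=4): C=4, w*C=4*4=16
  Job (p=3,w=1): C=7, w*C=1*7=7
  Job (p=10,w=2): C=17, w*C=2*17=34
Total weighted completion time = 57

57


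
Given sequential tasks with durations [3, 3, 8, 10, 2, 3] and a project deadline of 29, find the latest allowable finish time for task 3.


LF(activity 3) = deadline - sum of successor durations
Successors: activities 4 through 6 with durations [10, 2, 3]
Sum of successor durations = 15
LF = 29 - 15 = 14

14


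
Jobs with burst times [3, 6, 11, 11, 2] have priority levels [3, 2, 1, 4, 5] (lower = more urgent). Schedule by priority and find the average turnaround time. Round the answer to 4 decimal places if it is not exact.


Sort by priority (ascending = highest first):
Order: [(1, 11), (2, 6), (3, 3), (4, 11), (5, 2)]
Completion times:
  Priority 1, burst=11, C=11
  Priority 2, burst=6, C=17
  Priority 3, burst=3, C=20
  Priority 4, burst=11, C=31
  Priority 5, burst=2, C=33
Average turnaround = 112/5 = 22.4

22.4


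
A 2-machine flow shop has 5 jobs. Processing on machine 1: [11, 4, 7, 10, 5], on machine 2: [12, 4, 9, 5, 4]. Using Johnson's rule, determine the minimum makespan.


Apply Johnson's rule:
  Group 1 (a <= b): [(2, 4, 4), (3, 7, 9), (1, 11, 12)]
  Group 2 (a > b): [(4, 10, 5), (5, 5, 4)]
Optimal job order: [2, 3, 1, 4, 5]
Schedule:
  Job 2: M1 done at 4, M2 done at 8
  Job 3: M1 done at 11, M2 done at 20
  Job 1: M1 done at 22, M2 done at 34
  Job 4: M1 done at 32, M2 done at 39
  Job 5: M1 done at 37, M2 done at 43
Makespan = 43

43


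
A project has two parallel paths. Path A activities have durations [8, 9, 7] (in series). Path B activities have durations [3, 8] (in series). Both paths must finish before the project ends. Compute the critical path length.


Path A total = 8 + 9 + 7 = 24
Path B total = 3 + 8 = 11
Critical path = longest path = max(24, 11) = 24

24


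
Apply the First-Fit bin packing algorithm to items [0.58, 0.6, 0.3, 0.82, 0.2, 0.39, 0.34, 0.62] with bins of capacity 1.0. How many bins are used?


Place items sequentially using First-Fit:
  Item 0.58 -> new Bin 1
  Item 0.6 -> new Bin 2
  Item 0.3 -> Bin 1 (now 0.88)
  Item 0.82 -> new Bin 3
  Item 0.2 -> Bin 2 (now 0.8)
  Item 0.39 -> new Bin 4
  Item 0.34 -> Bin 4 (now 0.73)
  Item 0.62 -> new Bin 5
Total bins used = 5

5


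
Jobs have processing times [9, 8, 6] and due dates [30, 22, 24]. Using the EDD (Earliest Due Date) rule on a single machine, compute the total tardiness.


Sort by due date (EDD order): [(8, 22), (6, 24), (9, 30)]
Compute completion times and tardiness:
  Job 1: p=8, d=22, C=8, tardiness=max(0,8-22)=0
  Job 2: p=6, d=24, C=14, tardiness=max(0,14-24)=0
  Job 3: p=9, d=30, C=23, tardiness=max(0,23-30)=0
Total tardiness = 0

0


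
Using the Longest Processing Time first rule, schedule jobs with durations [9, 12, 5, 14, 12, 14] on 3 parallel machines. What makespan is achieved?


Sort jobs in decreasing order (LPT): [14, 14, 12, 12, 9, 5]
Assign each job to the least loaded machine:
  Machine 1: jobs [14, 9], load = 23
  Machine 2: jobs [14, 5], load = 19
  Machine 3: jobs [12, 12], load = 24
Makespan = max load = 24

24


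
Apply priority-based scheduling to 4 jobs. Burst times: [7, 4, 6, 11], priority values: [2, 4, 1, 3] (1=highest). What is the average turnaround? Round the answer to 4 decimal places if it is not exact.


Sort by priority (ascending = highest first):
Order: [(1, 6), (2, 7), (3, 11), (4, 4)]
Completion times:
  Priority 1, burst=6, C=6
  Priority 2, burst=7, C=13
  Priority 3, burst=11, C=24
  Priority 4, burst=4, C=28
Average turnaround = 71/4 = 17.75

17.75


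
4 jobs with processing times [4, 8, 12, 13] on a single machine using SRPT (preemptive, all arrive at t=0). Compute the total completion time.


Since all jobs arrive at t=0, SRPT equals SPT ordering.
SPT order: [4, 8, 12, 13]
Completion times:
  Job 1: p=4, C=4
  Job 2: p=8, C=12
  Job 3: p=12, C=24
  Job 4: p=13, C=37
Total completion time = 4 + 12 + 24 + 37 = 77

77


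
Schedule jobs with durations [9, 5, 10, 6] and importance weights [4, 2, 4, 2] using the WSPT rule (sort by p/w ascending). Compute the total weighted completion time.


Compute p/w ratios and sort ascending (WSPT): [(9, 4), (5, 2), (10, 4), (6, 2)]
Compute weighted completion times:
  Job (p=9,w=4): C=9, w*C=4*9=36
  Job (p=5,w=2): C=14, w*C=2*14=28
  Job (p=10,w=4): C=24, w*C=4*24=96
  Job (p=6,w=2): C=30, w*C=2*30=60
Total weighted completion time = 220

220


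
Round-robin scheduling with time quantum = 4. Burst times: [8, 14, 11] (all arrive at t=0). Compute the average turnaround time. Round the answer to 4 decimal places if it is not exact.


Time quantum = 4
Execution trace:
  J1 runs 4 units, time = 4
  J2 runs 4 units, time = 8
  J3 runs 4 units, time = 12
  J1 runs 4 units, time = 16
  J2 runs 4 units, time = 20
  J3 runs 4 units, time = 24
  J2 runs 4 units, time = 28
  J3 runs 3 units, time = 31
  J2 runs 2 units, time = 33
Finish times: [16, 33, 31]
Average turnaround = 80/3 = 26.6667

26.6667


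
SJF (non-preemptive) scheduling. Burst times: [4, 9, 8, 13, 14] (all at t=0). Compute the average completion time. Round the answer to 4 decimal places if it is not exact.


SJF order (ascending): [4, 8, 9, 13, 14]
Completion times:
  Job 1: burst=4, C=4
  Job 2: burst=8, C=12
  Job 3: burst=9, C=21
  Job 4: burst=13, C=34
  Job 5: burst=14, C=48
Average completion = 119/5 = 23.8

23.8


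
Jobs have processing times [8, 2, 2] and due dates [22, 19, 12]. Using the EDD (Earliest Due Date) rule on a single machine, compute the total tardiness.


Sort by due date (EDD order): [(2, 12), (2, 19), (8, 22)]
Compute completion times and tardiness:
  Job 1: p=2, d=12, C=2, tardiness=max(0,2-12)=0
  Job 2: p=2, d=19, C=4, tardiness=max(0,4-19)=0
  Job 3: p=8, d=22, C=12, tardiness=max(0,12-22)=0
Total tardiness = 0

0


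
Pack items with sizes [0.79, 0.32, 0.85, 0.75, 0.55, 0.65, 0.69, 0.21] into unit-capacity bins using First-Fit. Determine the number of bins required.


Place items sequentially using First-Fit:
  Item 0.79 -> new Bin 1
  Item 0.32 -> new Bin 2
  Item 0.85 -> new Bin 3
  Item 0.75 -> new Bin 4
  Item 0.55 -> Bin 2 (now 0.87)
  Item 0.65 -> new Bin 5
  Item 0.69 -> new Bin 6
  Item 0.21 -> Bin 1 (now 1.0)
Total bins used = 6

6


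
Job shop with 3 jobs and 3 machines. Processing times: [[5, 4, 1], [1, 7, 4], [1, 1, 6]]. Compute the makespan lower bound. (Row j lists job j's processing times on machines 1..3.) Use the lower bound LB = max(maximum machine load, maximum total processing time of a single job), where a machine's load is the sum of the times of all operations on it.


Machine loads:
  Machine 1: 5 + 1 + 1 = 7
  Machine 2: 4 + 7 + 1 = 12
  Machine 3: 1 + 4 + 6 = 11
Max machine load = 12
Job totals:
  Job 1: 10
  Job 2: 12
  Job 3: 8
Max job total = 12
Lower bound = max(12, 12) = 12

12


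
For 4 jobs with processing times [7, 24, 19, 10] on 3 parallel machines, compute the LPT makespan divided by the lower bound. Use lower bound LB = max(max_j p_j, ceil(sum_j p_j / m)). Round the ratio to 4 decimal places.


LPT order: [24, 19, 10, 7]
Machine loads after assignment: [24, 19, 17]
LPT makespan = 24
Lower bound = max(max_job, ceil(total/3)) = max(24, 20) = 24
Ratio = 24 / 24 = 1.0

1.0


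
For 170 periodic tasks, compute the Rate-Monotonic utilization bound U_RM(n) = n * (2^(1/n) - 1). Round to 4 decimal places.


Compute 2^(1/170) = 1.0040856600
Subtract 1: 1.0040856600 - 1 = 0.0040856600
Multiply by n: 170 * 0.0040856600 = 0.6945622000
Round to 4 dp: 0.6946

0.6946


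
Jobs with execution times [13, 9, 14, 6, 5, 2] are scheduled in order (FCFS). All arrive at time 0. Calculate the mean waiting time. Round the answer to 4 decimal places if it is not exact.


FCFS order (as given): [13, 9, 14, 6, 5, 2]
Waiting times:
  Job 1: wait = 0
  Job 2: wait = 13
  Job 3: wait = 22
  Job 4: wait = 36
  Job 5: wait = 42
  Job 6: wait = 47
Sum of waiting times = 160
Average waiting time = 160/6 = 26.6667

26.6667


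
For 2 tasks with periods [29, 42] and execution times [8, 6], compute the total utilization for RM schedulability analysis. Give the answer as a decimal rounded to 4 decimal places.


Compute individual utilizations (exact fractions):
  Task 1: C/T = 8/29 (approx. 0.2759)
  Task 2: C/T = 6/42 = 1/7 (approx. 0.1429)
Total utilization U = 8/29 + 1/7 = 85/203
Rounded to 4 decimal places: U = 0.4187
RM (Liu & Layland) bound for 2 tasks = 0.828427; compare with U = 85/203 (approx. 0.418719)
U <= bound, so schedulable by RM sufficient condition.

0.4187


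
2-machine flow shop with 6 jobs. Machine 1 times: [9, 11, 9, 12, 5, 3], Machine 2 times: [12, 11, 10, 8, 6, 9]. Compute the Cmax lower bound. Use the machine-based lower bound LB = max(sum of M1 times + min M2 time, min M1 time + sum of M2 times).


LB1 = sum(M1 times) + min(M2 times) = 49 + 6 = 55
LB2 = min(M1 times) + sum(M2 times) = 3 + 56 = 59
Lower bound = max(LB1, LB2) = max(55, 59) = 59

59


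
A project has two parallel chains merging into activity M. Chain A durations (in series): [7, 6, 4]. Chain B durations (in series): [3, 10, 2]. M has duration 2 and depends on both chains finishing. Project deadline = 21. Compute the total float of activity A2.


Forward pass: ES(A2) = sum of predecessors on chain A = 7
EF = ES + duration = 7 + 6 = 13
Backward pass: LF(M) = deadline = 21; LS(M) = 21 - 2 = 19
LF(A2) = LS(M) - sum(successors on chain A) = 19 - 4 = 15
LS = LF - duration = 15 - 6 = 9
Total float = LS - ES = 9 - 7 = 2

2


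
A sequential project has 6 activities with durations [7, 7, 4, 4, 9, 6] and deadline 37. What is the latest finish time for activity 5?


LF(activity 5) = deadline - sum of successor durations
Successors: activities 6 through 6 with durations [6]
Sum of successor durations = 6
LF = 37 - 6 = 31

31


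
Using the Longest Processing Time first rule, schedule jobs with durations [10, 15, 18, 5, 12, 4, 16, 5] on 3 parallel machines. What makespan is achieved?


Sort jobs in decreasing order (LPT): [18, 16, 15, 12, 10, 5, 5, 4]
Assign each job to the least loaded machine:
  Machine 1: jobs [18, 5, 5], load = 28
  Machine 2: jobs [16, 10, 4], load = 30
  Machine 3: jobs [15, 12], load = 27
Makespan = max load = 30

30


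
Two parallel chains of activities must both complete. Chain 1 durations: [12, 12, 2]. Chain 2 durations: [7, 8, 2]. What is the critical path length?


Path A total = 12 + 12 + 2 = 26
Path B total = 7 + 8 + 2 = 17
Critical path = longest path = max(26, 17) = 26

26


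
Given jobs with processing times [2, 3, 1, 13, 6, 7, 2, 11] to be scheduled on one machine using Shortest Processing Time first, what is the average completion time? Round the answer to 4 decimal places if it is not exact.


Sort jobs by processing time (SPT order): [1, 2, 2, 3, 6, 7, 11, 13]
Compute completion times sequentially:
  Job 1: processing = 1, completes at 1
  Job 2: processing = 2, completes at 3
  Job 3: processing = 2, completes at 5
  Job 4: processing = 3, completes at 8
  Job 5: processing = 6, completes at 14
  Job 6: processing = 7, completes at 21
  Job 7: processing = 11, completes at 32
  Job 8: processing = 13, completes at 45
Sum of completion times = 129
Average completion time = 129/8 = 16.125

16.125


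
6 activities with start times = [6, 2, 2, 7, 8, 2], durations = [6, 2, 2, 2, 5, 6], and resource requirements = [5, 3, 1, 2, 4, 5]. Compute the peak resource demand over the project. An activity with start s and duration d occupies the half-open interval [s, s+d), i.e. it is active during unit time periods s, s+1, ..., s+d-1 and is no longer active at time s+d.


Each activity i is active on [start_i, start_i + duration_i).
Compute total resource usage per time slot:
  t=0: active resources = [], total = 0
  t=1: active resources = [], total = 0
  t=2: active resources = [3, 1, 5], total = 9
  t=3: active resources = [3, 1, 5], total = 9
  t=4: active resources = [5], total = 5
  t=5: active resources = [5], total = 5
  t=6: active resources = [5, 5], total = 10
  t=7: active resources = [5, 2, 5], total = 12
  t=8: active resources = [5, 2, 4], total = 11
  t=9: active resources = [5, 4], total = 9
  t=10: active resources = [5, 4], total = 9
  t=11: active resources = [5, 4], total = 9
  t=12: active resources = [4], total = 4
Peak resource demand = 12

12


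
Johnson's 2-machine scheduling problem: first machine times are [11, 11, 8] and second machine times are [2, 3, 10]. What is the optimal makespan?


Apply Johnson's rule:
  Group 1 (a <= b): [(3, 8, 10)]
  Group 2 (a > b): [(2, 11, 3), (1, 11, 2)]
Optimal job order: [3, 2, 1]
Schedule:
  Job 3: M1 done at 8, M2 done at 18
  Job 2: M1 done at 19, M2 done at 22
  Job 1: M1 done at 30, M2 done at 32
Makespan = 32

32


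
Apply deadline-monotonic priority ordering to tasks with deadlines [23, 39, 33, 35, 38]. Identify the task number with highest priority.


Sort tasks by relative deadline (ascending):
  Task 1: deadline = 23
  Task 3: deadline = 33
  Task 4: deadline = 35
  Task 5: deadline = 38
  Task 2: deadline = 39
Priority order (highest first): [1, 3, 4, 5, 2]
Highest priority task = 1

1


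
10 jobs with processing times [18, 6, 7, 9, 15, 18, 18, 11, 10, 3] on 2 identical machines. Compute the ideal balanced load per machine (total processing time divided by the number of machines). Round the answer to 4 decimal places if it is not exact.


Total processing time = 18 + 6 + 7 + 9 + 15 + 18 + 18 + 11 + 10 + 3 = 115
Number of machines = 2
Ideal balanced load = 115 / 2 = 57.5

57.5


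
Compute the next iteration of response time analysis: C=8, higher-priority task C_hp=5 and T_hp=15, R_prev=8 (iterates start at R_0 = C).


R_next = C + ceil(R_prev / T_hp) * C_hp
ceil(8 / 15) = ceil(0.5333) = 1
Interference = 1 * 5 = 5
R_next = 8 + 5 = 13

13


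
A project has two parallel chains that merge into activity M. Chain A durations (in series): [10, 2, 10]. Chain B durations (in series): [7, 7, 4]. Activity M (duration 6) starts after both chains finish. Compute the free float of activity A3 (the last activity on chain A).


ES(A3) = sum of predecessors on chain A = 12
EF(A3) = ES + duration = 12 + 10 = 22
Successor of A3 is M. ES(M) = max(sum(A), sum(B)) = max(22, 18) = 22
Free float = ES(successor) - EF(current) = 22 - 22 = 0

0


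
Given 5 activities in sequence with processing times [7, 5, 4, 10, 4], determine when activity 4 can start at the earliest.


Activity 4 starts after activities 1 through 3 complete.
Predecessor durations: [7, 5, 4]
ES = 7 + 5 + 4 = 16

16


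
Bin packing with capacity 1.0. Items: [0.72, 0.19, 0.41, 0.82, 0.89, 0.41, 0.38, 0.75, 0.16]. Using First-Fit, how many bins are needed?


Place items sequentially using First-Fit:
  Item 0.72 -> new Bin 1
  Item 0.19 -> Bin 1 (now 0.91)
  Item 0.41 -> new Bin 2
  Item 0.82 -> new Bin 3
  Item 0.89 -> new Bin 4
  Item 0.41 -> Bin 2 (now 0.82)
  Item 0.38 -> new Bin 5
  Item 0.75 -> new Bin 6
  Item 0.16 -> Bin 2 (now 0.98)
Total bins used = 6

6


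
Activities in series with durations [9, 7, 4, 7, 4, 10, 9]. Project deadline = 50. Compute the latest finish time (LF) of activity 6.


LF(activity 6) = deadline - sum of successor durations
Successors: activities 7 through 7 with durations [9]
Sum of successor durations = 9
LF = 50 - 9 = 41

41


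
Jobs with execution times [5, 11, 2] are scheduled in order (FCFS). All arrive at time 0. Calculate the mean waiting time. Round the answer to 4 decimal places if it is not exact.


FCFS order (as given): [5, 11, 2]
Waiting times:
  Job 1: wait = 0
  Job 2: wait = 5
  Job 3: wait = 16
Sum of waiting times = 21
Average waiting time = 21/3 = 7.0

7.0


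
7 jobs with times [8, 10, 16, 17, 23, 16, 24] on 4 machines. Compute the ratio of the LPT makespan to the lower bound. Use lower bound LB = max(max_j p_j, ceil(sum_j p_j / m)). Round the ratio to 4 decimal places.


LPT order: [24, 23, 17, 16, 16, 10, 8]
Machine loads after assignment: [24, 31, 27, 32]
LPT makespan = 32
Lower bound = max(max_job, ceil(total/4)) = max(24, 29) = 29
Ratio = 32 / 29 = 1.1034

1.1034


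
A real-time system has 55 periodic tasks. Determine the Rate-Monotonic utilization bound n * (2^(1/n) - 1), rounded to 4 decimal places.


Compute 2^(1/55) = 1.0126824244
Subtract 1: 1.0126824244 - 1 = 0.0126824244
Multiply by n: 55 * 0.0126824244 = 0.6975333420
Round to 4 dp: 0.6975

0.6975


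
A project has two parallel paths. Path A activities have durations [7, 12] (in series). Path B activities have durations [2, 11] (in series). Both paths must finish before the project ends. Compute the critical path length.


Path A total = 7 + 12 = 19
Path B total = 2 + 11 = 13
Critical path = longest path = max(19, 13) = 19

19


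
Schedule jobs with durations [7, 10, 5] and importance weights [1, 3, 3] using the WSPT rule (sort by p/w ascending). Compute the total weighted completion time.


Compute p/w ratios and sort ascending (WSPT): [(5, 3), (10, 3), (7, 1)]
Compute weighted completion times:
  Job (p=5,w=3): C=5, w*C=3*5=15
  Job (p=10,w=3): C=15, w*C=3*15=45
  Job (p=7,w=1): C=22, w*C=1*22=22
Total weighted completion time = 82

82


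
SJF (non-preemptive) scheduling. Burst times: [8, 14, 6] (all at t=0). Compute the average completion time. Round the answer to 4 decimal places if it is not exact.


SJF order (ascending): [6, 8, 14]
Completion times:
  Job 1: burst=6, C=6
  Job 2: burst=8, C=14
  Job 3: burst=14, C=28
Average completion = 48/3 = 16.0

16.0


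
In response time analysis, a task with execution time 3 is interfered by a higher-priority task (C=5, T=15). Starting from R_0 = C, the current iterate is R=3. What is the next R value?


R_next = C + ceil(R_prev / T_hp) * C_hp
ceil(3 / 15) = ceil(0.2) = 1
Interference = 1 * 5 = 5
R_next = 3 + 5 = 8

8


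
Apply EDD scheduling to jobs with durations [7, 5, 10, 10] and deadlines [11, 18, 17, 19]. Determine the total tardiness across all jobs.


Sort by due date (EDD order): [(7, 11), (10, 17), (5, 18), (10, 19)]
Compute completion times and tardiness:
  Job 1: p=7, d=11, C=7, tardiness=max(0,7-11)=0
  Job 2: p=10, d=17, C=17, tardiness=max(0,17-17)=0
  Job 3: p=5, d=18, C=22, tardiness=max(0,22-18)=4
  Job 4: p=10, d=19, C=32, tardiness=max(0,32-19)=13
Total tardiness = 17

17


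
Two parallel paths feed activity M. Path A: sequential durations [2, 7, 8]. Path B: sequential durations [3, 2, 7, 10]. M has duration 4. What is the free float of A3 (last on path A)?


ES(A3) = sum of predecessors on chain A = 9
EF(A3) = ES + duration = 9 + 8 = 17
Successor of A3 is M. ES(M) = max(sum(A), sum(B)) = max(17, 22) = 22
Free float = ES(successor) - EF(current) = 22 - 17 = 5

5


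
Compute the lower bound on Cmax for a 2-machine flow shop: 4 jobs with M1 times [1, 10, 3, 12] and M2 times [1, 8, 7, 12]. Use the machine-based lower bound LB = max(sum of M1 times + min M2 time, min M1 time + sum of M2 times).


LB1 = sum(M1 times) + min(M2 times) = 26 + 1 = 27
LB2 = min(M1 times) + sum(M2 times) = 1 + 28 = 29
Lower bound = max(LB1, LB2) = max(27, 29) = 29

29


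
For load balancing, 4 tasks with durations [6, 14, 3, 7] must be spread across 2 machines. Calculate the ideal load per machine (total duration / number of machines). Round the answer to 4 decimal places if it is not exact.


Total processing time = 6 + 14 + 3 + 7 = 30
Number of machines = 2
Ideal balanced load = 30 / 2 = 15.0

15.0


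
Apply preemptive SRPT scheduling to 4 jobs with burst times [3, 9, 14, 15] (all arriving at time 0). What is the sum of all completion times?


Since all jobs arrive at t=0, SRPT equals SPT ordering.
SPT order: [3, 9, 14, 15]
Completion times:
  Job 1: p=3, C=3
  Job 2: p=9, C=12
  Job 3: p=14, C=26
  Job 4: p=15, C=41
Total completion time = 3 + 12 + 26 + 41 = 82

82


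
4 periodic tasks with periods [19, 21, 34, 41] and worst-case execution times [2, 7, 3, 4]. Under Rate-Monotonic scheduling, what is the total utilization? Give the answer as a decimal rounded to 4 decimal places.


Compute individual utilizations (exact fractions):
  Task 1: C/T = 2/19 (approx. 0.1053)
  Task 2: C/T = 7/21 = 1/3 (approx. 0.3333)
  Task 3: C/T = 3/34 (approx. 0.0882)
  Task 4: C/T = 4/41 (approx. 0.0976)
Total utilization U = 2/19 + 1/3 + 3/34 + 4/41 = 49613/79458
Rounded to 4 decimal places: U = 0.6244
RM (Liu & Layland) bound for 4 tasks = 0.756828; compare with U = 49613/79458 (approx. 0.624393)
U <= bound, so schedulable by RM sufficient condition.

0.6244


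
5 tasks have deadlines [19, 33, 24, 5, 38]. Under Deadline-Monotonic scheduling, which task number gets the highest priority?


Sort tasks by relative deadline (ascending):
  Task 4: deadline = 5
  Task 1: deadline = 19
  Task 3: deadline = 24
  Task 2: deadline = 33
  Task 5: deadline = 38
Priority order (highest first): [4, 1, 3, 2, 5]
Highest priority task = 4

4


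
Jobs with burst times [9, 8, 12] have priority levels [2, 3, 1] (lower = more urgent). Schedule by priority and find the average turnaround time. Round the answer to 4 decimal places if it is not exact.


Sort by priority (ascending = highest first):
Order: [(1, 12), (2, 9), (3, 8)]
Completion times:
  Priority 1, burst=12, C=12
  Priority 2, burst=9, C=21
  Priority 3, burst=8, C=29
Average turnaround = 62/3 = 20.6667

20.6667


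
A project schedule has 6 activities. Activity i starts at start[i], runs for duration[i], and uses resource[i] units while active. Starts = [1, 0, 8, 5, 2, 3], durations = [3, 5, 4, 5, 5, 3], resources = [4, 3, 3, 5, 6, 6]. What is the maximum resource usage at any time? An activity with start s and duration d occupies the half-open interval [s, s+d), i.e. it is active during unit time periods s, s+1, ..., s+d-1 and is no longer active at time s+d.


Each activity i is active on [start_i, start_i + duration_i).
Compute total resource usage per time slot:
  t=0: active resources = [3], total = 3
  t=1: active resources = [4, 3], total = 7
  t=2: active resources = [4, 3, 6], total = 13
  t=3: active resources = [4, 3, 6, 6], total = 19
  t=4: active resources = [3, 6, 6], total = 15
  t=5: active resources = [5, 6, 6], total = 17
  t=6: active resources = [5, 6], total = 11
  t=7: active resources = [5], total = 5
  t=8: active resources = [3, 5], total = 8
  t=9: active resources = [3, 5], total = 8
  t=10: active resources = [3], total = 3
  t=11: active resources = [3], total = 3
Peak resource demand = 19

19


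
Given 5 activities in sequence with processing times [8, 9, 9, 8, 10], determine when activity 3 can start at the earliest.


Activity 3 starts after activities 1 through 2 complete.
Predecessor durations: [8, 9]
ES = 8 + 9 = 17

17


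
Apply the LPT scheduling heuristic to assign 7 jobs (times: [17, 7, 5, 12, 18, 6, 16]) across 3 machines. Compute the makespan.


Sort jobs in decreasing order (LPT): [18, 17, 16, 12, 7, 6, 5]
Assign each job to the least loaded machine:
  Machine 1: jobs [18, 6, 5], load = 29
  Machine 2: jobs [17, 7], load = 24
  Machine 3: jobs [16, 12], load = 28
Makespan = max load = 29

29


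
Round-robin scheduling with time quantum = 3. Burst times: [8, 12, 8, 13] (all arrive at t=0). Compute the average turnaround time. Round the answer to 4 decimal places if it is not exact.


Time quantum = 3
Execution trace:
  J1 runs 3 units, time = 3
  J2 runs 3 units, time = 6
  J3 runs 3 units, time = 9
  J4 runs 3 units, time = 12
  J1 runs 3 units, time = 15
  J2 runs 3 units, time = 18
  J3 runs 3 units, time = 21
  J4 runs 3 units, time = 24
  J1 runs 2 units, time = 26
  J2 runs 3 units, time = 29
  J3 runs 2 units, time = 31
  J4 runs 3 units, time = 34
  J2 runs 3 units, time = 37
  J4 runs 3 units, time = 40
  J4 runs 1 units, time = 41
Finish times: [26, 37, 31, 41]
Average turnaround = 135/4 = 33.75

33.75


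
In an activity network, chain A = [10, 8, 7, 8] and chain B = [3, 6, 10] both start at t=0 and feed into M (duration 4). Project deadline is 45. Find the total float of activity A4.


Forward pass: ES(A4) = sum of predecessors on chain A = 25
EF = ES + duration = 25 + 8 = 33
Backward pass: LF(M) = deadline = 45; LS(M) = 45 - 4 = 41
LF(A4) = LS(M) - sum(successors on chain A) = 41 - 0 = 41
LS = LF - duration = 41 - 8 = 33
Total float = LS - ES = 33 - 25 = 8

8


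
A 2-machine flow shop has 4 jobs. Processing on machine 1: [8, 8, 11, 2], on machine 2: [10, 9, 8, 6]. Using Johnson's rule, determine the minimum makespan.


Apply Johnson's rule:
  Group 1 (a <= b): [(4, 2, 6), (1, 8, 10), (2, 8, 9)]
  Group 2 (a > b): [(3, 11, 8)]
Optimal job order: [4, 1, 2, 3]
Schedule:
  Job 4: M1 done at 2, M2 done at 8
  Job 1: M1 done at 10, M2 done at 20
  Job 2: M1 done at 18, M2 done at 29
  Job 3: M1 done at 29, M2 done at 37
Makespan = 37

37


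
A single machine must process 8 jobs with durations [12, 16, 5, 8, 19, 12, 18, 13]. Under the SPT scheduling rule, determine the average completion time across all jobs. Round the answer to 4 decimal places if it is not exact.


Sort jobs by processing time (SPT order): [5, 8, 12, 12, 13, 16, 18, 19]
Compute completion times sequentially:
  Job 1: processing = 5, completes at 5
  Job 2: processing = 8, completes at 13
  Job 3: processing = 12, completes at 25
  Job 4: processing = 12, completes at 37
  Job 5: processing = 13, completes at 50
  Job 6: processing = 16, completes at 66
  Job 7: processing = 18, completes at 84
  Job 8: processing = 19, completes at 103
Sum of completion times = 383
Average completion time = 383/8 = 47.875

47.875


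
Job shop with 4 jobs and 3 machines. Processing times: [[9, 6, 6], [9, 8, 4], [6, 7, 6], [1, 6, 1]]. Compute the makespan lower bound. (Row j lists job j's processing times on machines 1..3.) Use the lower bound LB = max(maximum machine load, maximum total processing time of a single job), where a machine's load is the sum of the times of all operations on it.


Machine loads:
  Machine 1: 9 + 9 + 6 + 1 = 25
  Machine 2: 6 + 8 + 7 + 6 = 27
  Machine 3: 6 + 4 + 6 + 1 = 17
Max machine load = 27
Job totals:
  Job 1: 21
  Job 2: 21
  Job 3: 19
  Job 4: 8
Max job total = 21
Lower bound = max(27, 21) = 27

27


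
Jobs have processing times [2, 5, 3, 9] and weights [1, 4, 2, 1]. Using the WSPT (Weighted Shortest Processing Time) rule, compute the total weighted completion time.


Compute p/w ratios and sort ascending (WSPT): [(5, 4), (3, 2), (2, 1), (9, 1)]
Compute weighted completion times:
  Job (p=5,w=4): C=5, w*C=4*5=20
  Job (p=3,w=2): C=8, w*C=2*8=16
  Job (p=2,w=1): C=10, w*C=1*10=10
  Job (p=9,w=1): C=19, w*C=1*19=19
Total weighted completion time = 65

65


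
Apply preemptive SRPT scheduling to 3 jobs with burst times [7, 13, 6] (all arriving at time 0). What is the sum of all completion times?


Since all jobs arrive at t=0, SRPT equals SPT ordering.
SPT order: [6, 7, 13]
Completion times:
  Job 1: p=6, C=6
  Job 2: p=7, C=13
  Job 3: p=13, C=26
Total completion time = 6 + 13 + 26 = 45

45


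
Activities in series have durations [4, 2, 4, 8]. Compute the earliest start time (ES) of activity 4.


Activity 4 starts after activities 1 through 3 complete.
Predecessor durations: [4, 2, 4]
ES = 4 + 2 + 4 = 10

10


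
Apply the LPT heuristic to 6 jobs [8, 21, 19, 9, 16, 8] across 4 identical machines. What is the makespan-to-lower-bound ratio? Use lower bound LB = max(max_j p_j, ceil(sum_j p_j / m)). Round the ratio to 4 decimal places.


LPT order: [21, 19, 16, 9, 8, 8]
Machine loads after assignment: [21, 19, 24, 17]
LPT makespan = 24
Lower bound = max(max_job, ceil(total/4)) = max(21, 21) = 21
Ratio = 24 / 21 = 1.1429

1.1429


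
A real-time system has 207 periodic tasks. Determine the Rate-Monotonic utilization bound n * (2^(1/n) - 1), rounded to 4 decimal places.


Compute 2^(1/207) = 1.0033541497
Subtract 1: 1.0033541497 - 1 = 0.0033541497
Multiply by n: 207 * 0.0033541497 = 0.6943089879
Round to 4 dp: 0.6943

0.6943


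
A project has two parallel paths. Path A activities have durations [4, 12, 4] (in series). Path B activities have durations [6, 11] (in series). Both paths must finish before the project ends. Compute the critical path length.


Path A total = 4 + 12 + 4 = 20
Path B total = 6 + 11 = 17
Critical path = longest path = max(20, 17) = 20

20


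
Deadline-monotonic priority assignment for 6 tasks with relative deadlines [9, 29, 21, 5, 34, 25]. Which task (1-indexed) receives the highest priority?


Sort tasks by relative deadline (ascending):
  Task 4: deadline = 5
  Task 1: deadline = 9
  Task 3: deadline = 21
  Task 6: deadline = 25
  Task 2: deadline = 29
  Task 5: deadline = 34
Priority order (highest first): [4, 1, 3, 6, 2, 5]
Highest priority task = 4

4


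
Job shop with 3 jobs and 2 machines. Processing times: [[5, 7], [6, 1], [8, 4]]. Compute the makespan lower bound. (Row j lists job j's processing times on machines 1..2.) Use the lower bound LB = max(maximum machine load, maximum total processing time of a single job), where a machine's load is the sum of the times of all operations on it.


Machine loads:
  Machine 1: 5 + 6 + 8 = 19
  Machine 2: 7 + 1 + 4 = 12
Max machine load = 19
Job totals:
  Job 1: 12
  Job 2: 7
  Job 3: 12
Max job total = 12
Lower bound = max(19, 12) = 19

19


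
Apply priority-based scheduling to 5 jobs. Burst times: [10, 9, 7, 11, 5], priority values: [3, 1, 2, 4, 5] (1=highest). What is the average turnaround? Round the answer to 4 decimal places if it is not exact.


Sort by priority (ascending = highest first):
Order: [(1, 9), (2, 7), (3, 10), (4, 11), (5, 5)]
Completion times:
  Priority 1, burst=9, C=9
  Priority 2, burst=7, C=16
  Priority 3, burst=10, C=26
  Priority 4, burst=11, C=37
  Priority 5, burst=5, C=42
Average turnaround = 130/5 = 26.0

26.0


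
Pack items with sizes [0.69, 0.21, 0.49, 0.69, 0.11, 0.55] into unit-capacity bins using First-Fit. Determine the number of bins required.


Place items sequentially using First-Fit:
  Item 0.69 -> new Bin 1
  Item 0.21 -> Bin 1 (now 0.9)
  Item 0.49 -> new Bin 2
  Item 0.69 -> new Bin 3
  Item 0.11 -> Bin 2 (now 0.6)
  Item 0.55 -> new Bin 4
Total bins used = 4

4


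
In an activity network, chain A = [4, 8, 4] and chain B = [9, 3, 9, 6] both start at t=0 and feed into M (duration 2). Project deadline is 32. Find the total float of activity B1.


Forward pass: ES(B1) = sum of predecessors on chain B = 0
EF = ES + duration = 0 + 9 = 9
Backward pass: LF(M) = deadline = 32; LS(M) = 32 - 2 = 30
LF(B1) = LS(M) - sum(successors on chain B) = 30 - 18 = 12
LS = LF - duration = 12 - 9 = 3
Total float = LS - ES = 3 - 0 = 3

3


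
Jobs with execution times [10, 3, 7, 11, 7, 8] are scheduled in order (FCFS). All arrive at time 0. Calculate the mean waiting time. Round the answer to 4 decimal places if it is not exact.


FCFS order (as given): [10, 3, 7, 11, 7, 8]
Waiting times:
  Job 1: wait = 0
  Job 2: wait = 10
  Job 3: wait = 13
  Job 4: wait = 20
  Job 5: wait = 31
  Job 6: wait = 38
Sum of waiting times = 112
Average waiting time = 112/6 = 18.6667

18.6667


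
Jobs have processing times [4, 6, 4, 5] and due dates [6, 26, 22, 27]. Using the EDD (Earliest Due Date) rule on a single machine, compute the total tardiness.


Sort by due date (EDD order): [(4, 6), (4, 22), (6, 26), (5, 27)]
Compute completion times and tardiness:
  Job 1: p=4, d=6, C=4, tardiness=max(0,4-6)=0
  Job 2: p=4, d=22, C=8, tardiness=max(0,8-22)=0
  Job 3: p=6, d=26, C=14, tardiness=max(0,14-26)=0
  Job 4: p=5, d=27, C=19, tardiness=max(0,19-27)=0
Total tardiness = 0

0
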